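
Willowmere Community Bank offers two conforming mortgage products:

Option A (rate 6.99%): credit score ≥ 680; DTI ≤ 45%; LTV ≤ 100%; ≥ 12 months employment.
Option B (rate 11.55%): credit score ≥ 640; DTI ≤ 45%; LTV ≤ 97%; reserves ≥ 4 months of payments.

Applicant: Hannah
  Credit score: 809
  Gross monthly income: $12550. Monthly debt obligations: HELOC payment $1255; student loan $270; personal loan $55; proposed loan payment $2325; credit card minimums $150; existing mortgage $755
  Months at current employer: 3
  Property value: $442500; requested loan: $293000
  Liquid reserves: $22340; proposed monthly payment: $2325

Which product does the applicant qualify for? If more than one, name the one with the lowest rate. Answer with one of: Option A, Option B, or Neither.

Total debts = (1,255 + 270 + 55 + 2,325 + 150 + 755) = 4,810; DTI = 4,810/12,550 = 38.3%.
LTV = 293,000/442,500 = 66.2%.
Reserves = 22,340/2,325 = 9.6 months.
Option A: score 809 ≥ 680; DTI 38.3% ≤ 45%; LTV 66.2% ≤ 100%; employment 3 < 12 mo → does not qualify.
Option B: score 809 ≥ 640; DTI 38.3% ≤ 45%; LTV 66.2% ≤ 97%; reserves 9.6 ≥ 4 mo → qualifies.

Option B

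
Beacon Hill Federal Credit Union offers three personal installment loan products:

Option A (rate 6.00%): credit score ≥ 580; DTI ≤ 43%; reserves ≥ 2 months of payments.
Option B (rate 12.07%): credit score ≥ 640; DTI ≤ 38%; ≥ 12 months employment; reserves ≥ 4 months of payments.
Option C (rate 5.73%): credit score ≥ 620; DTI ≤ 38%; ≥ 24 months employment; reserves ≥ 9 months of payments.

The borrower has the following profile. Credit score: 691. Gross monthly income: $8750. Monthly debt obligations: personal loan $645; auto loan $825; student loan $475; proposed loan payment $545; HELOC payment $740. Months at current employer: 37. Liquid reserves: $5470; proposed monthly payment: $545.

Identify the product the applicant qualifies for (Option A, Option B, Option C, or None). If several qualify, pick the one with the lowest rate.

Total debts = (645 + 825 + 475 + 545 + 740) = 3,230; DTI = 3,230/8,750 = 36.9%.
Reserves = 5,470/545 = 10.0 months.
Option A: score 691 ≥ 580; DTI 36.9% ≤ 43%; reserves 10.0 ≥ 2 mo → qualifies.
Option B: score 691 ≥ 640; DTI 36.9% ≤ 38%; employment 37 ≥ 12 mo; reserves 10.0 ≥ 4 mo → qualifies.
Option C: score 691 ≥ 620; DTI 36.9% ≤ 38%; employment 37 ≥ 24 mo; reserves 10.0 ≥ 9 mo → qualifies.
Qualifying: Option A, Option B, Option C. Lowest rate is 5.73% → Option C.

Option C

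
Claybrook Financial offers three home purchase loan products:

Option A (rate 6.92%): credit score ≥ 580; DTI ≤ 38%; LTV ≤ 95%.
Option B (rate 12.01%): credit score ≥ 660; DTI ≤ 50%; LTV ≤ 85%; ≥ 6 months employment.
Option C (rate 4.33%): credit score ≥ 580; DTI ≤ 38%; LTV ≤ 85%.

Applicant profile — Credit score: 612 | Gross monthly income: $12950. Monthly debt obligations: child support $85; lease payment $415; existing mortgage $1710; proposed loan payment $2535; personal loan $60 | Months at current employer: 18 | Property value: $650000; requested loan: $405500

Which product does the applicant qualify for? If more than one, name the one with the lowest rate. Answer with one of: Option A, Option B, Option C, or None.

Total debts = (85 + 415 + 1,710 + 2,535 + 60) = 4,805; DTI = 4,805/12,950 = 37.1%.
LTV = 405,500/650,000 = 62.4%.
Option A: score 612 ≥ 580; DTI 37.1% ≤ 38%; LTV 62.4% ≤ 95% → qualifies.
Option B: score 612 < 660; DTI 37.1% ≤ 50%; LTV 62.4% ≤ 85%; employment 18 ≥ 6 mo → does not qualify.
Option C: score 612 ≥ 580; DTI 37.1% ≤ 38%; LTV 62.4% ≤ 85% → qualifies.
Qualifying: Option A, Option C. Lowest rate is 4.33% → Option C.

Option C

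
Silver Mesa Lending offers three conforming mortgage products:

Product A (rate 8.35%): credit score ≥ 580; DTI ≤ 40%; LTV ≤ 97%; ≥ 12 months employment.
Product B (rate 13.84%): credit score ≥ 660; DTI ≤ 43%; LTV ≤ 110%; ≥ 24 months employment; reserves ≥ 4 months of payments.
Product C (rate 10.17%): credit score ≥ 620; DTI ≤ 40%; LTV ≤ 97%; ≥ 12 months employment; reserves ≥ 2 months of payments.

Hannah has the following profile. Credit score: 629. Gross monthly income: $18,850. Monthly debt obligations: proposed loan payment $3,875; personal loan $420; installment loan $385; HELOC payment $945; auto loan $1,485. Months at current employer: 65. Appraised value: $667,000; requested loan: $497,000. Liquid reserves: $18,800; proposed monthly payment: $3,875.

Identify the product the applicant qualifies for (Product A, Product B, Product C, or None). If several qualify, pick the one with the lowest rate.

Product A

Total debts = (3,875 + 420 + 385 + 945 + 1,485) = 7,110; DTI = 7,110/18,850 = 37.7%.
LTV = 497,000/667,000 = 74.5%.
Reserves = 18,800/3,875 = 4.9 months.
Product A: score 629 ≥ 580; DTI 37.7% ≤ 40%; LTV 74.5% ≤ 97%; employment 65 ≥ 12 mo → qualifies.
Product B: score 629 < 660; DTI 37.7% ≤ 43%; LTV 74.5% ≤ 110%; employment 65 ≥ 24 mo; reserves 4.9 ≥ 4 mo → does not qualify.
Product C: score 629 ≥ 620; DTI 37.7% ≤ 40%; LTV 74.5% ≤ 97%; employment 65 ≥ 12 mo; reserves 4.9 ≥ 2 mo → qualifies.
Qualifying: Product A, Product C. Lowest rate is 8.35% → Product A.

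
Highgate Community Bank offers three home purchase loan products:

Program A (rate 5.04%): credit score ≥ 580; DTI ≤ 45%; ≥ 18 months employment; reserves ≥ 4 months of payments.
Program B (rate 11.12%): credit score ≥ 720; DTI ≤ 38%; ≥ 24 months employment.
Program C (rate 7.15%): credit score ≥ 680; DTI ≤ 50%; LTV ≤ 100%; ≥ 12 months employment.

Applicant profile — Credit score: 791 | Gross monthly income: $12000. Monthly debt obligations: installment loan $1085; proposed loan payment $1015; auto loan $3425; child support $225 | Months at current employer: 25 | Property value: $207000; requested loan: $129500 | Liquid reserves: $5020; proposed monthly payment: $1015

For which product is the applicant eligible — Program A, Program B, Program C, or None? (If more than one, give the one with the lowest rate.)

Program C

Total debts = (1,085 + 1,015 + 3,425 + 225) = 5,750; DTI = 5,750/12,000 = 47.9%.
LTV = 129,500/207,000 = 62.6%.
Reserves = 5,020/1,015 = 4.9 months.
Program A: score 791 ≥ 580; DTI 47.9% > 45%; employment 25 ≥ 18 mo; reserves 4.9 ≥ 4 mo → does not qualify.
Program B: score 791 ≥ 720; DTI 47.9% > 38%; employment 25 ≥ 24 mo → does not qualify.
Program C: score 791 ≥ 680; DTI 47.9% ≤ 50%; LTV 62.6% ≤ 100%; employment 25 ≥ 12 mo → qualifies.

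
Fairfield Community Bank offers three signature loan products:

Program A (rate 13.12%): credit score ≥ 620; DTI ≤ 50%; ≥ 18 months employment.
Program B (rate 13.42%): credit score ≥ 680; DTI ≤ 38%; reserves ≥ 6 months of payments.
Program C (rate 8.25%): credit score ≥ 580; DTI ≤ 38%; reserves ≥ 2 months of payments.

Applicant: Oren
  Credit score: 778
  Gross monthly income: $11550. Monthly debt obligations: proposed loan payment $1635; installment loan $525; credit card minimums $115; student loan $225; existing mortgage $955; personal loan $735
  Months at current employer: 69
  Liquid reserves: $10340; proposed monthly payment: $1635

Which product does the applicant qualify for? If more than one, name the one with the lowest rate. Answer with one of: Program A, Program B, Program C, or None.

Total debts = (1,635 + 525 + 115 + 225 + 955 + 735) = 4,190; DTI = 4,190/11,550 = 36.3%.
Reserves = 10,340/1,635 = 6.3 months.
Program A: score 778 ≥ 620; DTI 36.3% ≤ 50%; employment 69 ≥ 18 mo → qualifies.
Program B: score 778 ≥ 680; DTI 36.3% ≤ 38%; reserves 6.3 ≥ 6 mo → qualifies.
Program C: score 778 ≥ 580; DTI 36.3% ≤ 38%; reserves 6.3 ≥ 2 mo → qualifies.
Qualifying: Program A, Program B, Program C. Lowest rate is 8.25% → Program C.

Program C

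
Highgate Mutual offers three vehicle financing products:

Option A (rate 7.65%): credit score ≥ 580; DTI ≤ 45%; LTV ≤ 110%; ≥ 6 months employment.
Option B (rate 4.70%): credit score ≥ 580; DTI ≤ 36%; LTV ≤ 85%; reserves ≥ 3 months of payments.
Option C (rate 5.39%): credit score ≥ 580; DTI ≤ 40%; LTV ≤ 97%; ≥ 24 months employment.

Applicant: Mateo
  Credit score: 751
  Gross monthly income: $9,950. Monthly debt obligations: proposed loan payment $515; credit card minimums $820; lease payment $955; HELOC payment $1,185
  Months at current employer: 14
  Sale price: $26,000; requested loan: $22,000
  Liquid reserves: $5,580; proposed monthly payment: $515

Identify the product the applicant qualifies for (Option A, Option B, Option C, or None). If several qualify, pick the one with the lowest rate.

Total debts = (515 + 820 + 955 + 1,185) = 3,475; DTI = 3,475/9,950 = 34.9%.
LTV = 22,000/26,000 = 84.6%.
Reserves = 5,580/515 = 10.8 months.
Option A: score 751 ≥ 580; DTI 34.9% ≤ 45%; LTV 84.6% ≤ 110%; employment 14 ≥ 6 mo → qualifies.
Option B: score 751 ≥ 580; DTI 34.9% ≤ 36%; LTV 84.6% ≤ 85%; reserves 10.8 ≥ 3 mo → qualifies.
Option C: score 751 ≥ 580; DTI 34.9% ≤ 40%; LTV 84.6% ≤ 97%; employment 14 < 24 mo → does not qualify.
Qualifying: Option A, Option B. Lowest rate is 4.70% → Option B.

Option B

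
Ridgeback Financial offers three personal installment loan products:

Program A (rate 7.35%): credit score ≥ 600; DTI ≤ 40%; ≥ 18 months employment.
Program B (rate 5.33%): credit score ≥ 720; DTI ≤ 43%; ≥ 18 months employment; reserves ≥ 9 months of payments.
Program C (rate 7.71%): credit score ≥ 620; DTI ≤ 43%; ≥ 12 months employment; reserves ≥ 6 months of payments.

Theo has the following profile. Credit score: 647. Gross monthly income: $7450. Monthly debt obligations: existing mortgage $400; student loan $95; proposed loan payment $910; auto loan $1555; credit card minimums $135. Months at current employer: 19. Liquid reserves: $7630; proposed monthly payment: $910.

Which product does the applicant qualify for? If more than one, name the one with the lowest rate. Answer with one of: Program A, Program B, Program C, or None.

Total debts = (400 + 95 + 910 + 1,555 + 135) = 3,095; DTI = 3,095/7,450 = 41.5%.
Reserves = 7,630/910 = 8.4 months.
Program A: score 647 ≥ 600; DTI 41.5% > 40%; employment 19 ≥ 18 mo → does not qualify.
Program B: score 647 < 720; DTI 41.5% ≤ 43%; employment 19 ≥ 18 mo; reserves 8.4 < 9 mo → does not qualify.
Program C: score 647 ≥ 620; DTI 41.5% ≤ 43%; employment 19 ≥ 12 mo; reserves 8.4 ≥ 6 mo → qualifies.

Program C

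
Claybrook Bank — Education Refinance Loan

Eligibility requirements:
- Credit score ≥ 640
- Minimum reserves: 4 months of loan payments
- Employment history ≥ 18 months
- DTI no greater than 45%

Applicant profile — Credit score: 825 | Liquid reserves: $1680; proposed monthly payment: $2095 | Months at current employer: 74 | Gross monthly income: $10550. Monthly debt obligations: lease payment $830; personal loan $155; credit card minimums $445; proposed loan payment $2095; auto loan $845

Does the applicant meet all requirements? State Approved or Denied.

Denied

Credit score 825 ≥ 640 (meets)
Liquid reserves cover 1,680/2,095 = 0.8 months — < 4 required
Employment 74 ≥ 18 months
Total monthly debts = (830 + 155 + 445 + 2,095 + 845) = 4,370. DTI: 4,370 ÷ 10,550 = 41.4%, within the 45% cap
Fails on reserves.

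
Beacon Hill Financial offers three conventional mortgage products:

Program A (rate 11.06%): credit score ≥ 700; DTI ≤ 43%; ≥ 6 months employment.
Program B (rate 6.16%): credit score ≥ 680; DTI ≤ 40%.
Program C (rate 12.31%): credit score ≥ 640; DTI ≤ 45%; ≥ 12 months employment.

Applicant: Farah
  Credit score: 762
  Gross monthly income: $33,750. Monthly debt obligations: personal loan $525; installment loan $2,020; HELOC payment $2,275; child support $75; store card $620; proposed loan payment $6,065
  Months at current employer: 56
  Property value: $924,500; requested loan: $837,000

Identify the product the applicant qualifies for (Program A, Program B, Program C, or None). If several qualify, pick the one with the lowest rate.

Total debts = (525 + 2,020 + 2,275 + 75 + 620 + 6,065) = 11,580; DTI = 11,580/33,750 = 34.3%.
LTV = 837,000/924,500 = 90.5%.
Program A: score 762 ≥ 700; DTI 34.3% ≤ 43%; employment 56 ≥ 6 mo → qualifies.
Program B: score 762 ≥ 680; DTI 34.3% ≤ 40% → qualifies.
Program C: score 762 ≥ 640; DTI 34.3% ≤ 45%; employment 56 ≥ 12 mo → qualifies.
Qualifying: Program A, Program B, Program C. Lowest rate is 6.16% → Program B.

Program B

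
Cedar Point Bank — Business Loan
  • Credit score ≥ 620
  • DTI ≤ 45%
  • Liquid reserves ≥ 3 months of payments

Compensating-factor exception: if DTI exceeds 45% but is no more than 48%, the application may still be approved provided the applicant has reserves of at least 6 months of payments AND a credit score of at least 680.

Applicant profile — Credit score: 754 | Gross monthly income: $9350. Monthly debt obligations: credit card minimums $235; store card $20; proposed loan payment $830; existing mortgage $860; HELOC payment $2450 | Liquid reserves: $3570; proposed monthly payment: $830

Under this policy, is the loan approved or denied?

Denied

Credit score 754 ≥ 620 (meets base)
Total debts = (235 + 20 + 830 + 860 + 2,450) = 4,395. DTI = 4,395/9,350 = 47% > 45% — standard DTI limit exceeded.
Liquid reserves cover 3,570/830 = 4.3 months — ≥ 3 required
47% falls in the override range (45%–48%), so the compensating-factor test applies.
Override check — reserves: 4.3 mo (short of 6); score: 754 (ok).
Compensating-factor requirement not fully met.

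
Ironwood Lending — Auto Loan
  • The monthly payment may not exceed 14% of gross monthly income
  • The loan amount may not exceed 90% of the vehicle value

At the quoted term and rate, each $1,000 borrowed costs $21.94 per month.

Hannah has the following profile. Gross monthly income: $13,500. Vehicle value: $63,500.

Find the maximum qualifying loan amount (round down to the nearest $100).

Payment cap: 14% × $13,500 = $1,890/month.
At $21.94 per $1,000, that supports 1,890/21.94 × 1,000 ≈ $86,144 → $86,100.
LTV cap: 90% × $63,500 = $57,150 → $57,100.
Binding constraint: loan-to-value.

$57,100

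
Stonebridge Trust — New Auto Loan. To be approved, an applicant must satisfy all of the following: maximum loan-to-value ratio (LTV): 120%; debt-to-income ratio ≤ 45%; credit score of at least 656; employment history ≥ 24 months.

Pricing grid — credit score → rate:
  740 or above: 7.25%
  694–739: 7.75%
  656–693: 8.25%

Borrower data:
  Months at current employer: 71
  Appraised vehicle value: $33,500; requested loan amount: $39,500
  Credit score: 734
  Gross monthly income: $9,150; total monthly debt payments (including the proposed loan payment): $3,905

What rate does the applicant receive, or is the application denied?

Credit score 734 ≥ 656 (meets minimum)
Employment 71 ≥ 24 months
DTI = 3,905/9,150 = 42.7% ≤ 45%
LTV = 39,500/33,500 = 117.9% ≤ 120%
All requirements met. Score 734 falls in the 694–739 tier → 7.75%.

Approved at 7.75%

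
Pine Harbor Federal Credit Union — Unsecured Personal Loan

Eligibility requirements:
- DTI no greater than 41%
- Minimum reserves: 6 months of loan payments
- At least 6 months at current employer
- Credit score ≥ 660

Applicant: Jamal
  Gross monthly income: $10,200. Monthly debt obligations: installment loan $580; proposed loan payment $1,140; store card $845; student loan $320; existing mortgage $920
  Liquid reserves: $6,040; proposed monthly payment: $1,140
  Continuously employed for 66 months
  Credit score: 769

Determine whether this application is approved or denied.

Denied

Total monthly debts = (580 + 1,140 + 845 + 320 + 920) = 3,805. Debt-to-income = 3,805/10,200 = 37.3% — meets 41% limit
Reserves: 6,040 ÷ 1,140 = 5.3 months (below 6-month minimum)
Employment 66 ≥ 6 months
Credit score 769 ≥ 660 (meets)
Fails on reserves.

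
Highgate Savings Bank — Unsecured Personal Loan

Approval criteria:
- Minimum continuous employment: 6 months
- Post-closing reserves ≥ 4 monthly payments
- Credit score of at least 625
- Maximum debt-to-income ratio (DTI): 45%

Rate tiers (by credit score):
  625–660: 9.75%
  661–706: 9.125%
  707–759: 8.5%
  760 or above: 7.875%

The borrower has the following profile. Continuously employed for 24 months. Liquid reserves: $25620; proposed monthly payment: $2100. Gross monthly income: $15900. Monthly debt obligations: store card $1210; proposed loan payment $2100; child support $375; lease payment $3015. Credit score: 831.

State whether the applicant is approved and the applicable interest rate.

Approved at 7.875%

Credit score 831 ≥ 625 (meets minimum)
Employment 24 ≥ 6 months
Total monthly debts = (1,210 + 2,100 + 375 + 3,015) = 6,700. DTI = 6,700/15,900 = 42.1% ≤ 45%
Reserves: 25,620 ÷ 2,100 = 12.2 months (meets 4-month minimum)
All requirements met. Score 831 falls in the 760 or above tier → 7.875%.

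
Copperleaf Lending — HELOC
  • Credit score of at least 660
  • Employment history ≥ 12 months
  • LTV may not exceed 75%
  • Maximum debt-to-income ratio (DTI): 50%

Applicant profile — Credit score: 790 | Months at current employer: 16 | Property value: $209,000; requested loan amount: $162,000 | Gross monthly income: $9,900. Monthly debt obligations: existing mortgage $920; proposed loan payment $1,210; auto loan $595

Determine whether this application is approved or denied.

Credit score 790 ≥ 660 (meets)
Employment 16 ≥ 12 months
Loan-to-value = 162,000/209,000 = 77.5% — fail (75% max)
Total monthly debts = (920 + 1,210 + 595) = 2,725. DTI: 2,725 ÷ 9,900 = 27.5%, within the 50% cap
Fails on LTV.

Denied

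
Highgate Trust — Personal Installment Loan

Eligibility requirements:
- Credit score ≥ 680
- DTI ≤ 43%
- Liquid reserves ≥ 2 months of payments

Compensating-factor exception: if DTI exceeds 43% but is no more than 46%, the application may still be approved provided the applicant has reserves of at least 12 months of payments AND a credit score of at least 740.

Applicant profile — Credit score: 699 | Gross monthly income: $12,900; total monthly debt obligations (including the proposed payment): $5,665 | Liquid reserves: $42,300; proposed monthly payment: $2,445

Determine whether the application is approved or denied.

Credit score 699 ≥ 680 (meets base)
DTI = 5,665/12,900 = 43.9% > 43% — standard DTI limit exceeded.
Reserves = 42,300/2,445 = 17.3 months ≥ 2
43.9% falls in the override range (43%–46%), so the compensating-factor test applies.
Override check — reserves: 17.3 mo (ok); score: 699 (below 740).
Compensating-factor requirement not fully met.

Denied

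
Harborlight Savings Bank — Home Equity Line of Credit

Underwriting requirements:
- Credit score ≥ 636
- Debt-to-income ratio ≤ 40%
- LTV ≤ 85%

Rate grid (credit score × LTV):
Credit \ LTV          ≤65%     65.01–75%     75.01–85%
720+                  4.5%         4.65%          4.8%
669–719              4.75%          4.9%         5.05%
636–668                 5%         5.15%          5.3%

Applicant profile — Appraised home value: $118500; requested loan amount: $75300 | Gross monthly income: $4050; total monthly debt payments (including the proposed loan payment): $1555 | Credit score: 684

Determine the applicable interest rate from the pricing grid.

Credit score 684 ≥ 636; Debt-to-income = 1,555/4,050 = 38.4% — meets 40% limit
LTV = 75,300/118,500 = 63.5% ≤ 85%
Credit 684 → row 669–719; LTV 63.5% → column ≤65%. Grid cell → 4.75%.

4.75%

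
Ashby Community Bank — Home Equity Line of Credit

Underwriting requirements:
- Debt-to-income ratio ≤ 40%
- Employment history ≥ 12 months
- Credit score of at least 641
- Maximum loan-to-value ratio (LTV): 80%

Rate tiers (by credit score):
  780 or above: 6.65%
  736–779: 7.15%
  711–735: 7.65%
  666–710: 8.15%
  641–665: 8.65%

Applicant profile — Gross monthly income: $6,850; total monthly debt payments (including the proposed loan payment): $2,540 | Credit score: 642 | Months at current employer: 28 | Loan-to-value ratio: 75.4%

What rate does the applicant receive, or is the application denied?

Credit score 642 ≥ 641 (meets minimum)
Debt-to-income = 2,540/6,850 = 37.1% — meets 40% limit
LTV 75.4% ≤ 80%
Employment 28 ≥ 12 months
All requirements met. Score 642 falls in the 641–665 tier → 8.65%.

Approved at 8.65%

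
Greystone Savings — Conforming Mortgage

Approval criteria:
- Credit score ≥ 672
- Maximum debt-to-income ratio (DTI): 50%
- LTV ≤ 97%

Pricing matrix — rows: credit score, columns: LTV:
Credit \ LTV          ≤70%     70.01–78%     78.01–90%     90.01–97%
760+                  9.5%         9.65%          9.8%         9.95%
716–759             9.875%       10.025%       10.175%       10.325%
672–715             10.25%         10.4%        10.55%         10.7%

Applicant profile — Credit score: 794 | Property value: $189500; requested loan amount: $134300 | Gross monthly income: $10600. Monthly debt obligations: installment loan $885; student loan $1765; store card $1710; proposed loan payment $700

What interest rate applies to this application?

Credit score 794 ≥ 672; Total monthly debts = (885 + 1,765 + 1,710 + 700) = 5,060. DTI = 5,060/10,600 = 47.7% ≤ 50%
LTV = 134,300/189,500 = 70.9% ≤ 97%
Score 794 is in the 760+ band; LTV 70.9% is in the 70.01–78% band → 9.65%.

9.65%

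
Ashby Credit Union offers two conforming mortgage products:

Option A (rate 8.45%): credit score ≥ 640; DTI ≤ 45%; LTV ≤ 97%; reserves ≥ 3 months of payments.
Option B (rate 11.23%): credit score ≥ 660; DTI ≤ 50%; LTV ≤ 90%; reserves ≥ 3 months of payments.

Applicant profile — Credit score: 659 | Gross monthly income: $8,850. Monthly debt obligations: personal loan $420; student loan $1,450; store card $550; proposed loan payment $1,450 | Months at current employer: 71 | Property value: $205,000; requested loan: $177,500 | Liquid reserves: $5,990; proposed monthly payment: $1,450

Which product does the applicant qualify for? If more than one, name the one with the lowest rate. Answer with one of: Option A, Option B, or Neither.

Total debts = (420 + 1,450 + 550 + 1,450) = 3,870; DTI = 3,870/8,850 = 43.7%.
LTV = 177,500/205,000 = 86.6%.
Reserves = 5,990/1,450 = 4.1 months.
Option A: score 659 ≥ 640; DTI 43.7% ≤ 45%; LTV 86.6% ≤ 97%; reserves 4.1 ≥ 3 mo → qualifies.
Option B: score 659 < 660; DTI 43.7% ≤ 50%; LTV 86.6% ≤ 90%; reserves 4.1 ≥ 3 mo → does not qualify.

Option A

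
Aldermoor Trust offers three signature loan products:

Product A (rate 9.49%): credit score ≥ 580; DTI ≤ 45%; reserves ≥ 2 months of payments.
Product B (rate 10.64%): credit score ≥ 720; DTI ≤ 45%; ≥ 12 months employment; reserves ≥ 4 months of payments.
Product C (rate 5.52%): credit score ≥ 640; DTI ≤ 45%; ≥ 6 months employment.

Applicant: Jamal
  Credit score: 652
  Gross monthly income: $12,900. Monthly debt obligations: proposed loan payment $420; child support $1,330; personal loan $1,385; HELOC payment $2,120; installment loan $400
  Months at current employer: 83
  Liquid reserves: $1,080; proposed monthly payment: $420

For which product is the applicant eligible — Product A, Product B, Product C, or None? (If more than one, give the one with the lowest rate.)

Total debts = (420 + 1,330 + 1,385 + 2,120 + 400) = 5,655; DTI = 5,655/12,900 = 43.8%.
Reserves = 1,080/420 = 2.6 months.
Product A: score 652 ≥ 580; DTI 43.8% ≤ 45%; reserves 2.6 ≥ 2 mo → qualifies.
Product B: score 652 < 720; DTI 43.8% ≤ 45%; employment 83 ≥ 12 mo; reserves 2.6 < 4 mo → does not qualify.
Product C: score 652 ≥ 640; DTI 43.8% ≤ 45%; employment 83 ≥ 6 mo → qualifies.
Qualifying: Product A, Product C. Lowest rate is 5.52% → Product C.

Product C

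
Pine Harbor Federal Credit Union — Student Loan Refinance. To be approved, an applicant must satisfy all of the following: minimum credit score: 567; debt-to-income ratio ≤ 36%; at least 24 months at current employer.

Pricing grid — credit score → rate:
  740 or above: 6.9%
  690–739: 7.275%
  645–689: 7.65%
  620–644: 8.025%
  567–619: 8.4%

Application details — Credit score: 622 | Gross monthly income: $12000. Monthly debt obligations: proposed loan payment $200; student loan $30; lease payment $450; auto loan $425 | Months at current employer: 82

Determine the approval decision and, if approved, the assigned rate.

Approved at 8.025%

Credit score 622 ≥ 567 (meets minimum)
Employment 82 ≥ 24 months
Total monthly debts = (200 + 30 + 450 + 425) = 1,105. Debt-to-income = 1,105/12,000 = 9.2% — meets 36% limit
All requirements met. Score 622 falls in the 620–644 tier → 8.025%.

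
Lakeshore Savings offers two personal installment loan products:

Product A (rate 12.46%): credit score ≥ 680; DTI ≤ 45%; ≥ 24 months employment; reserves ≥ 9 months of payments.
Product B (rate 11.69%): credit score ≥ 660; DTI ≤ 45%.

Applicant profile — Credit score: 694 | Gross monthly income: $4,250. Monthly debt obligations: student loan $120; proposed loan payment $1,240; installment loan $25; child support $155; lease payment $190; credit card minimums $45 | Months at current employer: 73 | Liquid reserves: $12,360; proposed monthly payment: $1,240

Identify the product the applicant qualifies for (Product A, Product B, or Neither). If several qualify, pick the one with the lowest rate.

Total debts = (120 + 1,240 + 25 + 155 + 190 + 45) = 1,775; DTI = 1,775/4,250 = 41.8%.
Reserves = 12,360/1,240 = 10.0 months.
Product A: score 694 ≥ 680; DTI 41.8% ≤ 45%; employment 73 ≥ 24 mo; reserves 10.0 ≥ 9 mo → qualifies.
Product B: score 694 ≥ 660; DTI 41.8% ≤ 45% → qualifies.
Qualifying: Product A, Product B. Lowest rate is 11.69% → Product B.

Product B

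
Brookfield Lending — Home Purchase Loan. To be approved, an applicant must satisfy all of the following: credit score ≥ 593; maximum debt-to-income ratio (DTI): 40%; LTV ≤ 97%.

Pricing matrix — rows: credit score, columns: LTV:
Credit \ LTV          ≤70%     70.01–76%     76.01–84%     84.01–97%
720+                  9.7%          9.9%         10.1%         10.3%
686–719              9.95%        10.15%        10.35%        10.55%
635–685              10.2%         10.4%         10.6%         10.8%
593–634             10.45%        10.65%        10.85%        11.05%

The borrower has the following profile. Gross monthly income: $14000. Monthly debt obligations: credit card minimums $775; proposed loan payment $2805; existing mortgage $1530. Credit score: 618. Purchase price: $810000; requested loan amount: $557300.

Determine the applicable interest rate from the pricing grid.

10.45%

Credit score 618 ≥ 593; Total monthly debts = (775 + 2,805 + 1,530) = 5,110. DTI: 5,110 ÷ 14,000 = 36.5%, within the 40% cap
Loan-to-value = 557,300/810,000 = 68.8% — pass (97% max)
Row: 618 falls in 593–634. Column: 68.8% falls in ≤70%. Rate = 10.45%.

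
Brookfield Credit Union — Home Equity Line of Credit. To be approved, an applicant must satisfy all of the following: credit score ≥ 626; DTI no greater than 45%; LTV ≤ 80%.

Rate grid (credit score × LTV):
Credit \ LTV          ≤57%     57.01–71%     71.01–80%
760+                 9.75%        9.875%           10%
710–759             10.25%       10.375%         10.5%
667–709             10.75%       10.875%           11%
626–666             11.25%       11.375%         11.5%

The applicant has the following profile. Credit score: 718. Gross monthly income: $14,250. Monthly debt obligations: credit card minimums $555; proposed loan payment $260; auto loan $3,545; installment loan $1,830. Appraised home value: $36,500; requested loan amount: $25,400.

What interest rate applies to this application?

Credit score 718 ≥ 626; Total monthly debts = (555 + 260 + 3,545 + 1,830) = 6,190. Debt-to-income = 6,190/14,250 = 43.4% — meets 45% limit
Loan-to-value = 25,400/36,500 = 69.6% — pass (80% max)
Score 718 is in the 710–759 band; LTV 69.6% is in the 57.01–71% band → 10.375%.

10.375%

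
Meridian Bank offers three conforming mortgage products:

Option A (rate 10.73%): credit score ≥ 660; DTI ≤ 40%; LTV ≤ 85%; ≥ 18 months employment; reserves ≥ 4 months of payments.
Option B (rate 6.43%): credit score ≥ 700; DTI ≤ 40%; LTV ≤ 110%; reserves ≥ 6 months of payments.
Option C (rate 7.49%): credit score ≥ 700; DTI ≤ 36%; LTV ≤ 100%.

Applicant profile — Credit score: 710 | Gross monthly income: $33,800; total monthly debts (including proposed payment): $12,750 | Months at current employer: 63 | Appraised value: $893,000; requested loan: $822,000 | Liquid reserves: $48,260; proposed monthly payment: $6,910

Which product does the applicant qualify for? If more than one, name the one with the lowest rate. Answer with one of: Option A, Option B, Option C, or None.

Option B

DTI = 12,750/33,800 = 37.7%.
LTV = 822,000/893,000 = 92%.
Reserves = 48,260/6,910 = 7.0 months.
Option A: score 710 ≥ 660; DTI 37.7% ≤ 40%; LTV 92% > 85%; employment 63 ≥ 18 mo; reserves 7.0 ≥ 4 mo → does not qualify.
Option B: score 710 ≥ 700; DTI 37.7% ≤ 40%; LTV 92% ≤ 110%; reserves 7.0 ≥ 6 mo → qualifies.
Option C: score 710 ≥ 700; DTI 37.7% > 36%; LTV 92% ≤ 100% → does not qualify.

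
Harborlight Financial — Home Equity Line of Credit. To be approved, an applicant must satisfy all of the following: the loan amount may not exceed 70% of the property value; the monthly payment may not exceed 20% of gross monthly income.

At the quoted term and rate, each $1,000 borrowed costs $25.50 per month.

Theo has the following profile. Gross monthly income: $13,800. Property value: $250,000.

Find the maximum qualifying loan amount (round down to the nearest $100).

Payment cap: 20% × $13,800 = $2,760/month.
At $25.50 per $1,000, that supports 2,760/25.50 × 1,000 ≈ $108,235 → $108,200.
LTV cap: 70% × $250,000 = $175,000 → $175,000.
Binding constraint: payment-to-income.

$108,200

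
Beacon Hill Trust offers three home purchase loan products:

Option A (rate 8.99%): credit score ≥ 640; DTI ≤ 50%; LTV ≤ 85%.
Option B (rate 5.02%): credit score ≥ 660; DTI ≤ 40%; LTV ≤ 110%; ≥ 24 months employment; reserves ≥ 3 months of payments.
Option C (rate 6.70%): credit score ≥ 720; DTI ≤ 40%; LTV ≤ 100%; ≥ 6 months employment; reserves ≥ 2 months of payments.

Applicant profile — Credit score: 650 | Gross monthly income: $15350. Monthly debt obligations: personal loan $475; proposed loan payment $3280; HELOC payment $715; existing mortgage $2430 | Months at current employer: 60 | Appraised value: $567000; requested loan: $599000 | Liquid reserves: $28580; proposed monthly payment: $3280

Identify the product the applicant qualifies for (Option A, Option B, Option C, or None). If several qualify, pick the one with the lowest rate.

Total debts = (475 + 3,280 + 715 + 2,430) = 6,900; DTI = 6,900/15,350 = 45%.
LTV = 599,000/567,000 = 105.6%.
Reserves = 28,580/3,280 = 8.7 months.
Option A: score 650 ≥ 640; DTI 45% ≤ 50%; LTV 105.6% > 85% → does not qualify.
Option B: score 650 < 660; DTI 45% > 40%; LTV 105.6% ≤ 110%; employment 60 ≥ 24 mo; reserves 8.7 ≥ 3 mo → does not qualify.
Option C: score 650 < 720; DTI 45% > 40%; LTV 105.6% > 100%; employment 60 ≥ 6 mo; reserves 8.7 ≥ 2 mo → does not qualify.

None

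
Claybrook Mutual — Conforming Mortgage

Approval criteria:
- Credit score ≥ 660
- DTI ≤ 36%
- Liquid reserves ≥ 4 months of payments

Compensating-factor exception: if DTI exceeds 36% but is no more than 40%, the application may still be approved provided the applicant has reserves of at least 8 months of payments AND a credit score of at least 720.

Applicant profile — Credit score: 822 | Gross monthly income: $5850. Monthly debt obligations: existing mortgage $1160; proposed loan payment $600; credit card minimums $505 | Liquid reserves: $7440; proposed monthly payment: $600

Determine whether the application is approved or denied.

Approved

Credit score 822 ≥ 660 (meets base)
Total debts = (1,160 + 600 + 505) = 2,265. DTI: 2,265 ÷ 5,850 = 38.7%, over the 36% base limit.
Reserves: 7,440 ÷ 600 = 12.4 months (meets 4-month minimum)
DTI 38.7% is within the 36%–40% exception band; checking compensating factors.
Reserves 12.4 ≥ 8 months; credit score 822 ≥ 720.
Both override conditions satisfied; DTI exception granted.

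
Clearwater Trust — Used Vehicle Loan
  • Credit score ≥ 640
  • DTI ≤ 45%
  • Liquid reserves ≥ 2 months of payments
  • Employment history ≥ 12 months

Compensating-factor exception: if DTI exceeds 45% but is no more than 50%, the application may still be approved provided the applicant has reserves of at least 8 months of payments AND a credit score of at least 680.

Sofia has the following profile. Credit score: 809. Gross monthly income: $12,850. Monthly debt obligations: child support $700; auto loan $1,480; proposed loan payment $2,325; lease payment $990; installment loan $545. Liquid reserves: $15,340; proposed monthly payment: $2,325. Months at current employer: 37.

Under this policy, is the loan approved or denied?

Denied

Credit score 809 ≥ 640 (meets base)
Total debts = (700 + 1,480 + 2,325 + 990 + 545) = 6,040. DTI: 6,040 ÷ 12,850 = 47%, over the 45% base limit.
Reserves = 15,340/2,325 = 6.6 months ≥ 2
Employment 37 ≥ 12 months
47% falls in the override range (45%–50%), so the compensating-factor test applies.
Override check — reserves: 6.6 mo (short of 8); score: 809 (ok).
Override conditions not both satisfied; exception does not apply.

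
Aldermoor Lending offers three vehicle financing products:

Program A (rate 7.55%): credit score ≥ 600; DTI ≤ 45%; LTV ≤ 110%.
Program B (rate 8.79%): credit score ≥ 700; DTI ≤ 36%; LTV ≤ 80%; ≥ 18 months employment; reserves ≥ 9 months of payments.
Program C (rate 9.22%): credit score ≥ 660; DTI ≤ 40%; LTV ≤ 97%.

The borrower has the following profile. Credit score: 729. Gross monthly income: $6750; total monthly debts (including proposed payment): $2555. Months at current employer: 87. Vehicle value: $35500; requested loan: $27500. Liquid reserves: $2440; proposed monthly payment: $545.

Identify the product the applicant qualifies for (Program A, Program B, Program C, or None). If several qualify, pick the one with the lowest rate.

Program A

DTI = 2,555/6,750 = 37.9%.
LTV = 27,500/35,500 = 77.5%.
Reserves = 2,440/545 = 4.5 months.
Program A: score 729 ≥ 600; DTI 37.9% ≤ 45%; LTV 77.5% ≤ 110% → qualifies.
Program B: score 729 ≥ 700; DTI 37.9% > 36%; LTV 77.5% ≤ 80%; employment 87 ≥ 18 mo; reserves 4.5 < 9 mo → does not qualify.
Program C: score 729 ≥ 660; DTI 37.9% ≤ 40%; LTV 77.5% ≤ 97% → qualifies.
Qualifying: Program A, Program C. Lowest rate is 7.55% → Program A.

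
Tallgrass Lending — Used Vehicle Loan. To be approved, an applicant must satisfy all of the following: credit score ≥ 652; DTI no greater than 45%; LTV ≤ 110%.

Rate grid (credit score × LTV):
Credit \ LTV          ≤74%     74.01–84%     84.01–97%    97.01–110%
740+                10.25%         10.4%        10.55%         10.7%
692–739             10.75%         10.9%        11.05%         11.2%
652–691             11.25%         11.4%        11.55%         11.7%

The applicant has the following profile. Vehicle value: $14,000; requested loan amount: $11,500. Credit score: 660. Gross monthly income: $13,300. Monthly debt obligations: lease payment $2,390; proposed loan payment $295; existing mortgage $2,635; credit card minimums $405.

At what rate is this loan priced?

11.4%

Credit score 660 ≥ 652; Total monthly debts = (2,390 + 295 + 2,635 + 405) = 5,725. DTI: 5,725 ÷ 13,300 = 43%, within the 45% cap
Loan-to-value = 11,500/14,000 = 82.1% — pass (110% max)
Score 660 is in the 652–691 band; LTV 82.1% is in the 74.01–84% band → 11.4%.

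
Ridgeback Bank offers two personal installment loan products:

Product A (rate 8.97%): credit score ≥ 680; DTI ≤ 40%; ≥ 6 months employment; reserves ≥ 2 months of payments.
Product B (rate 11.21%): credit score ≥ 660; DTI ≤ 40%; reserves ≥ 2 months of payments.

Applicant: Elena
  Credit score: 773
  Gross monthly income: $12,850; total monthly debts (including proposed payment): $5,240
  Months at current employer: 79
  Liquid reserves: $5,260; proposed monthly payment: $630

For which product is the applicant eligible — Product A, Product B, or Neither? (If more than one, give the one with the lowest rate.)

Neither

DTI = 5,240/12,850 = 40.8%.
Reserves = 5,260/630 = 8.3 months.
Product A: score 773 ≥ 680; DTI 40.8% > 40%; employment 79 ≥ 6 mo; reserves 8.3 ≥ 2 mo → does not qualify.
Product B: score 773 ≥ 660; DTI 40.8% > 40%; reserves 8.3 ≥ 2 mo → does not qualify.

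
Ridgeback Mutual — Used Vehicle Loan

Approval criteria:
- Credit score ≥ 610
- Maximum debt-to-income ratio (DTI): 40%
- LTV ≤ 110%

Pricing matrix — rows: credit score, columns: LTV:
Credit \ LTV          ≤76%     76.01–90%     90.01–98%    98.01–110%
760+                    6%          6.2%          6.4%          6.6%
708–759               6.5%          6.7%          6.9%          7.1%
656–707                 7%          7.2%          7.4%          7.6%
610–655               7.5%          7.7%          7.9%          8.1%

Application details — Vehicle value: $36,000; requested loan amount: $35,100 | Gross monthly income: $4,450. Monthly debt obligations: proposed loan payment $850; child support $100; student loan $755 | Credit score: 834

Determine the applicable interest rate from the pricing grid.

Credit score 834 ≥ 610; Total monthly debts = (850 + 100 + 755) = 1,705. DTI = 1,705/4,450 = 38.3% ≤ 40%
LTV = 35,100/36,000 = 97.5% ≤ 110%
Row: 834 falls in 760+. Column: 97.5% falls in 90.01–98%. Rate = 6.4%.

6.4%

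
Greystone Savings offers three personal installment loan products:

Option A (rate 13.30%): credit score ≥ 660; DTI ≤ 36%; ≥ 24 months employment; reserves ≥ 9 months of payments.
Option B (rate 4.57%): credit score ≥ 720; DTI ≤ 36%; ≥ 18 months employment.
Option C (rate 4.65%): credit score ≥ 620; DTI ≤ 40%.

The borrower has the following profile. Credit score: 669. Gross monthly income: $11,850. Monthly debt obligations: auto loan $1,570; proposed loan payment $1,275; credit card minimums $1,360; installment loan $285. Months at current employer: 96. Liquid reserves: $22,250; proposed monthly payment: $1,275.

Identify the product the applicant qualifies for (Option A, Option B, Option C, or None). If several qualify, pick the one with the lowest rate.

Total debts = (1,570 + 1,275 + 1,360 + 285) = 4,490; DTI = 4,490/11,850 = 37.9%.
Reserves = 22,250/1,275 = 17.5 months.
Option A: score 669 ≥ 660; DTI 37.9% > 36%; employment 96 ≥ 24 mo; reserves 17.5 ≥ 9 mo → does not qualify.
Option B: score 669 < 720; DTI 37.9% > 36%; employment 96 ≥ 18 mo → does not qualify.
Option C: score 669 ≥ 620; DTI 37.9% ≤ 40% → qualifies.

Option C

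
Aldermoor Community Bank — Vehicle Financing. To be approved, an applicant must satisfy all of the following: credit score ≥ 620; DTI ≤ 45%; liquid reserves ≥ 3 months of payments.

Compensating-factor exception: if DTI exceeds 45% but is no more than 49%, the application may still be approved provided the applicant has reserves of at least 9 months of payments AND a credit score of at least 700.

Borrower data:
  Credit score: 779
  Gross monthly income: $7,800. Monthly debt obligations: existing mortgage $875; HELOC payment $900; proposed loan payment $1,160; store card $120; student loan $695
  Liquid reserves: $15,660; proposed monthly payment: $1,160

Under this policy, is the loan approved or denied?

Approved

Credit score 779 ≥ 620 (meets base)
Total debts = (875 + 900 + 1,160 + 120 + 695) = 3,750. DTI = 3,750/7,800 = 48.1% > 45% — standard DTI limit exceeded.
Reserves: 15,660 ÷ 1,160 = 13.5 months (meets 3-month minimum)
DTI 48.1% is within the 45%–49% exception band; checking compensating factors.
Reserves 13.5 ≥ 9 months; credit score 779 ≥ 700.
Both compensating conditions met → exception applies.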